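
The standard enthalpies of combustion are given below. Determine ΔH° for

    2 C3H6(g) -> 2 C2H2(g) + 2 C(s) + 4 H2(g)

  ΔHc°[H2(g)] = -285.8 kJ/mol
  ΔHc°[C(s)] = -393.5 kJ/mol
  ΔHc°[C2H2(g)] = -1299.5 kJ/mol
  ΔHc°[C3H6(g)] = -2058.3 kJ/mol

ΔH° = 412.6 kJ/mol

With combustion enthalpies, reactants minus products:
= [2·(-2058.3)] − [2·(-1299.5) + 2·(-393.5) + 4·(-285.8)]
= 412.6 kJ/mol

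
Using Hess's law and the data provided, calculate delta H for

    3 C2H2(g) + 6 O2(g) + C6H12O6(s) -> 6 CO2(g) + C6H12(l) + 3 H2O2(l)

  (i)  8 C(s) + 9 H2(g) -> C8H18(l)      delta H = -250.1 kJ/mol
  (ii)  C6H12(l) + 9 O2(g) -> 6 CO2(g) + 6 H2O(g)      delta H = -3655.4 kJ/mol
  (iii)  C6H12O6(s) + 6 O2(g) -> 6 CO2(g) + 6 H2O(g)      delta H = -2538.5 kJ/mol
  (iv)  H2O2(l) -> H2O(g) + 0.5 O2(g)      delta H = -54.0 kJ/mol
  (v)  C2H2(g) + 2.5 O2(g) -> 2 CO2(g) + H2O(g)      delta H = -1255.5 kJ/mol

delta H = -2487.6 kJ/mol

(i): not needed (C8H18(l) appears nowhere else).
(ii) reversed (C6H12(l) must end up as a product): +3655.4 kJ/mol
(iii) as written (C6H12O6(s) already on the reactant side): -2538.5 kJ/mol
(iv) reversed and × 3 (H2O2(l) must end up as a product; scale by 3 for the 3 H2O2(l)): (-3)·(-54.0) = +162.0 kJ/mol
(v) × 3 (×3 to match 3 C2H2(g) in the target): (3)·(-1255.5) = -3766.5 kJ/mol
Since enthalpy is a state function, delta H = (+3655.4) + (-2538.5) + (+162.0) + (-3766.5) = -2487.6 kJ/mol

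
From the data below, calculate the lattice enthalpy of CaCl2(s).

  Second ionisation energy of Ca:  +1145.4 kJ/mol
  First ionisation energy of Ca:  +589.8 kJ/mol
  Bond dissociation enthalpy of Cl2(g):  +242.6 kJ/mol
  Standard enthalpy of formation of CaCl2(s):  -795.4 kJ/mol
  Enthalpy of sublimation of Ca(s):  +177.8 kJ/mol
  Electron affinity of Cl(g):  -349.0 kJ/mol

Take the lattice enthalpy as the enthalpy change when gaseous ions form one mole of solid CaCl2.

ΔHf° = 1·ΔHsub + 1·(ΣIE) + 1·D(Cl2) + 2·EA + U
-795.4 = 1·(+177.8) + 1·(+1735.2) + 1·(+242.6) + 2·(-349.0) + U
U = -795.4 − (+1457.6) = -2253.0 kJ/mol

U = -2253.0 kJ/mol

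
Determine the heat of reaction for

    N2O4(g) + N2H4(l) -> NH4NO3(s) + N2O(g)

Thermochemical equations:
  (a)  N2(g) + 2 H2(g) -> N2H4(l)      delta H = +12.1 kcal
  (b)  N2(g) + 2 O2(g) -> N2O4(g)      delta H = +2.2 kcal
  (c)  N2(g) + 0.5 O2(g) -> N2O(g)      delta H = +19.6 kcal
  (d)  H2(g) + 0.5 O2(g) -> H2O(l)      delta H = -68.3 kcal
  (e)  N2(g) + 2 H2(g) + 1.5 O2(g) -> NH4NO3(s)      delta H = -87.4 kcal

(a) reversed: -12.1 kcal
(b) reversed: -2.2 kcal
(c) as written: +19.6 kcal
(d): not needed.
(e) as written: -87.4 kcal
Since enthalpy is a state function, delta H = (-12.1) + (-2.2) + (+19.6) + (-87.4) = -82.1 kcal

delta H = -82.1 kcal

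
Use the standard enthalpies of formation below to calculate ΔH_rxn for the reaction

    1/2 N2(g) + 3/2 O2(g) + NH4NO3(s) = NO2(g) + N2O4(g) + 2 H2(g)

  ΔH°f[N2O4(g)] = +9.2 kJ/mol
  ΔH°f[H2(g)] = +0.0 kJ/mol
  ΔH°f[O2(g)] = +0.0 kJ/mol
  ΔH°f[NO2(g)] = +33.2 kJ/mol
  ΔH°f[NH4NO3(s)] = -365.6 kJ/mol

ΔH_rxn = 408.0 kJ/mol

Products: 1·(+33.2) + 1·(+9.2) + 2·(+0.0) = +42.4
Reactants: 1/2·(+0.0) + 3/2·(+0.0) + 1·(-365.6) = -365.6
ΔH_rxn = (+42.4) − (-365.6) = 408.0 kJ/mol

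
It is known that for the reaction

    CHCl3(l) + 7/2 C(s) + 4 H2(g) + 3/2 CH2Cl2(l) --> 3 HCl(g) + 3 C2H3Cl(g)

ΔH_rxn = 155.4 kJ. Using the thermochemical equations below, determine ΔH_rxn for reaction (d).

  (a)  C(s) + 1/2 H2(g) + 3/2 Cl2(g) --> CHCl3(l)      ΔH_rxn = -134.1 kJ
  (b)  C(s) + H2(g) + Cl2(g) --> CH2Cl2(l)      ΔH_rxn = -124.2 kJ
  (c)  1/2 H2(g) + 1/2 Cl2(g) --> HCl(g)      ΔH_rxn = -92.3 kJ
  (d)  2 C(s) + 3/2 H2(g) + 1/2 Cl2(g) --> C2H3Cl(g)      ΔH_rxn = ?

(a) reversed: +134.1 kJ
(b) reversed and × 3/2: (-3/2)·(-124.2) = +186.3 kJ
(c) × 3: (3)·(-92.3) = -276.9 kJ
(d) × 3: contributes 3·x
+155.4 = (+134.1) + (+186.3) + (-276.9) + 3·x
x = (+155.4 − (+43.5)) / (3) = 37.3 kJ

ΔH_rxn = 37.3 kJ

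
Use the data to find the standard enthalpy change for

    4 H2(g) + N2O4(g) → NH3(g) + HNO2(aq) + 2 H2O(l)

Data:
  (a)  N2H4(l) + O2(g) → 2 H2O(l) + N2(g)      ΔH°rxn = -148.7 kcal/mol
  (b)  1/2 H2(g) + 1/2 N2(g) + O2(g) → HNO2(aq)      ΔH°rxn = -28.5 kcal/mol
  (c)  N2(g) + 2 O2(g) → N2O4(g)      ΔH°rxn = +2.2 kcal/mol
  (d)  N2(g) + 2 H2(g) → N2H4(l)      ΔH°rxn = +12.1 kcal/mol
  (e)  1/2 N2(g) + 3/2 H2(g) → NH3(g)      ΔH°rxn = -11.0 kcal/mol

(a) as written (H2O(l) already on the product side): -148.7 kcal/mol
(b) as written (HNO2(aq) already on the product side): -28.5 kcal/mol
(c) reversed (reverse to put N2O4(g) on the reactant side): -2.2 kcal/mol
(d) as written: +12.1 kcal/mol
(e) as written (NH3(g) already on the product side): -11.0 kcal/mol
Summing the manipulated equations, ΔH°rxn = (-148.7) + (-28.5) + (-2.2) + (+12.1) + (-11.0) = -178.3 kcal/mol

ΔH°rxn = -178.3 kcal/mol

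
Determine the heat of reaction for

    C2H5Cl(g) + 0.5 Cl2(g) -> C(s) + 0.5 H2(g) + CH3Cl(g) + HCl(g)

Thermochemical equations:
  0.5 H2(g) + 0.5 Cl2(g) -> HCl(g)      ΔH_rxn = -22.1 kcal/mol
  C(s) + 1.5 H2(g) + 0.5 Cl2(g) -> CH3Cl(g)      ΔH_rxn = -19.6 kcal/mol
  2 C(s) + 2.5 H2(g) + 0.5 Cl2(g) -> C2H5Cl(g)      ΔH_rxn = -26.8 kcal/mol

equation 1 as written (HCl(g) already on the product side): -22.1 kcal/mol
equation 2 as written (CH3Cl(g) already on the product side): -19.6 kcal/mol
equation 3 reversed (C2H5Cl(g) must end up as a reactant): +26.8 kcal/mol
Combining the equations, ΔH_rxn = (-22.1) + (-19.6) + (+26.8) = -14.9 kcal/mol

ΔH_rxn = -14.9 kcal/mol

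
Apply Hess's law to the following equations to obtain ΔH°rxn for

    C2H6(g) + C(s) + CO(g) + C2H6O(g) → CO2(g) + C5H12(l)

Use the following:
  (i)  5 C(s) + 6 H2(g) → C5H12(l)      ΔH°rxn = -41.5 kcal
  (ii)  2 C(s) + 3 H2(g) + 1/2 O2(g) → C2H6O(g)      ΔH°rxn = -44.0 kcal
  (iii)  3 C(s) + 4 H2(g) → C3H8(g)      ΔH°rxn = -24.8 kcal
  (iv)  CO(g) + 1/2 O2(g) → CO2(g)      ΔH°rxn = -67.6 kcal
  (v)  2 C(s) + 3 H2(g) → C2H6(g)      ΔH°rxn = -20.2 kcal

(i) as written (C5H12(l) already on the product side): -41.5 kcal
(ii) reversed (C2H6O(g) must end up as a reactant): +44.0 kcal
(iii): not needed (C3H8(g) appears nowhere else).
(iv) as written (CO(g) already on the reactant side): -67.6 kcal
(v) reversed (C2H6(g) must end up as a reactant): +20.2 kcal
By Hess's law, ΔH°rxn = (-41.5) + (+44.0) + (-67.6) + (+20.2) = -44.9 kcal

ΔH°rxn = -44.9 kcal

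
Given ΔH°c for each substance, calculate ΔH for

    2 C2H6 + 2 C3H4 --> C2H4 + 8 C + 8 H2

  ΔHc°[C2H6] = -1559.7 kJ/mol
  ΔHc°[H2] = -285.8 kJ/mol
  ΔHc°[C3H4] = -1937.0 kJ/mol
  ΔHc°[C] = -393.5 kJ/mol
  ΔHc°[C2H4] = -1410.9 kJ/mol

ΔH = -148.1 kJ/mol

Using ΔH = Σ nΔHc°(reactants) − Σ nΔHc°(products):
= [2·(-1559.7) + 2·(-1937.0)] − [1·(-1410.9) + 8·(-393.5) + 8·(-285.8)]
= -148.1 kJ/mol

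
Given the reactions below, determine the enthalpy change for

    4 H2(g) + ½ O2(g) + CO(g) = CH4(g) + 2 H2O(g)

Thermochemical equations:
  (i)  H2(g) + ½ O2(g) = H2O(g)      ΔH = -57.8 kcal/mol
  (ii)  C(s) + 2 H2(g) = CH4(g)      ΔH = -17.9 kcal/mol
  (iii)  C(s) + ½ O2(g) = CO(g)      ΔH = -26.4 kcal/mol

ΔH = -107.1 kcal/mol

(i) × 2: (2)·(-57.8) = -115.6 kcal/mol
(ii) as written: -17.9 kcal/mol
(iii) reversed: +26.4 kcal/mol
ΔH = (-115.6) + (-17.9) + (+26.4) = -107.1 kcal/mol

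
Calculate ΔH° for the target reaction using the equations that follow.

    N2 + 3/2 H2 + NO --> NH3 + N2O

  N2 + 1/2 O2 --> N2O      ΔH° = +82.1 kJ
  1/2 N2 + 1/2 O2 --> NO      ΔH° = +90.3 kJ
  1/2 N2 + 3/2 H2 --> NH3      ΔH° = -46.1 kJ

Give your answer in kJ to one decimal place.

equation 1 as written: +82.1 kJ
equation 2 reversed: -90.3 kJ
equation 3 as written: -46.1 kJ
Combining the equations, ΔH° = (1)·(+82.1) + (-1)·(+90.3) + (1)·(-46.1) = -54.3 kJ

ΔH° = -54.3 kJ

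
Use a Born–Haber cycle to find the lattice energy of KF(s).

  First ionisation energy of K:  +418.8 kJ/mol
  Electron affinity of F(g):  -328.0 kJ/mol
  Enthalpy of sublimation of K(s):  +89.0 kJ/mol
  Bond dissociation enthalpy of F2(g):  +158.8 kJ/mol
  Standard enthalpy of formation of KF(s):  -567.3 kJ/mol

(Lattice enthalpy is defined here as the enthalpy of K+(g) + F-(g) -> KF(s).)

U = -826.5 kJ/mol

ΔHf° = 1·ΔHsub + 1·(ΣIE) + 1/2·D(F2) + 1·EA + U
-567.3 = 1·(+89.0) + 1·(+418.8) + 1/2·(+158.8) + 1·(-328.0) + U
U = -567.3 − (+259.2) = -826.5 kJ/mol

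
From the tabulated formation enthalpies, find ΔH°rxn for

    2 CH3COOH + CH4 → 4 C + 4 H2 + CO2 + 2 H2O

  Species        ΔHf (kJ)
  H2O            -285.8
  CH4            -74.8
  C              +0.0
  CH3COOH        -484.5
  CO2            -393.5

ΔH°rxn = 78.7 kJ

Products: 4·(+0.0) + 4·(+0.0) + 1·(-393.5) + 2·(-285.8) = -965.1
Reactants: 2·(-484.5) + 1·(-74.8) = -1043.8
ΔH°rxn = (-965.1) − (-1043.8) = 78.7 kJ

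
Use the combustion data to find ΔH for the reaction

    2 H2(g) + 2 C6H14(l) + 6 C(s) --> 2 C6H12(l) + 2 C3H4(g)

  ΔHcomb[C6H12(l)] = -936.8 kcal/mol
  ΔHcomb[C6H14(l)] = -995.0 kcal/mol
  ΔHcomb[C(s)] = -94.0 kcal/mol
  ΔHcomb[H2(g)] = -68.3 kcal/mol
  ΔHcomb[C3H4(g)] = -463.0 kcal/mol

Using ΔH = Σ nΔHc°(reactants) − Σ nΔHc°(products):
= [2·(-68.3) + 2·(-995.0) + 6·(-94.0)] − [2·(-936.8) + 2·(-463.0)]
= 109.0 kcal/mol

ΔH = 109.0 kcal/mol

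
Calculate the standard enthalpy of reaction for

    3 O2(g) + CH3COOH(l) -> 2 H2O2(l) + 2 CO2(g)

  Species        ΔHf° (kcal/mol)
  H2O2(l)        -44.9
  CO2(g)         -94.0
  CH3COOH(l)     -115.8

Products: 2·(-44.9) + 2·(-94.0) = -277.8
Reactants: 3·(+0.0) + 1·(-115.8) = -115.8
ΔH° = (-277.8) − (-115.8) = -162.0 kcal/mol

ΔH° = -162.0 kcal/mol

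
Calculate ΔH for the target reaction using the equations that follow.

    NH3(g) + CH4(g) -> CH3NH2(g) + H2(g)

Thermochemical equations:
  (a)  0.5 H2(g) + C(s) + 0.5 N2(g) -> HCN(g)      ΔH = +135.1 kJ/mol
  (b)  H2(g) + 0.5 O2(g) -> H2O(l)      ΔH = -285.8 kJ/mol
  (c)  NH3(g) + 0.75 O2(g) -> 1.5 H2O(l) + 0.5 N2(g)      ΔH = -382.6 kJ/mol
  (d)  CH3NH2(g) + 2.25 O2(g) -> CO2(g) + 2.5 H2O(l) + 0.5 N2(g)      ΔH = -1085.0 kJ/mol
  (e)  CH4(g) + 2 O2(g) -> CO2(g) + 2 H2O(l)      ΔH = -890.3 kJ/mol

ΔH = 97.9 kJ/mol

(a): not needed.
(b) reversed: +285.8 kJ/mol
(c) as written: -382.6 kJ/mol
(d) reversed: +1085.0 kJ/mol
(e) as written: -890.3 kJ/mol
By Hess's law, ΔH = (-1)·(-285.8) + (1)·(-382.6) + (-1)·(-1085.0) + (1)·(-890.3) = 97.9 kJ/mol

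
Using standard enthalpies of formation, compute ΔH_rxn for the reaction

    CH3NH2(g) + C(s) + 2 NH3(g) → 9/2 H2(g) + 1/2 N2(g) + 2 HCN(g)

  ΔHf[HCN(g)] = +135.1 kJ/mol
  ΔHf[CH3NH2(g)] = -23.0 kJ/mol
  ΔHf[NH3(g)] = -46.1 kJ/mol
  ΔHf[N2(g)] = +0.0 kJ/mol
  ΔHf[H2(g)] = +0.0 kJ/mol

Products: 9/2·(+0.0) + 1/2·(+0.0) + 2·(+135.1) = +270.2
Reactants: 1·(-23.0) + 1·(+0.0) + 2·(-46.1) = -115.2
ΔH_rxn = (+270.2) − (-115.2) = 385.4 kJ/mol

ΔH_rxn = 385.4 kJ/mol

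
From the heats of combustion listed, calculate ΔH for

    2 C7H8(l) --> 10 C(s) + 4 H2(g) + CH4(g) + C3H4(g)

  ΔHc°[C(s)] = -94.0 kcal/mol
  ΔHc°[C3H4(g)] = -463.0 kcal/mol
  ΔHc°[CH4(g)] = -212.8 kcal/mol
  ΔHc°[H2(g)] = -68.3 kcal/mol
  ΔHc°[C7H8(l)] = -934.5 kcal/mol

Using ΔH = Σ nΔHc°(reactants) − Σ nΔHc°(products):
= [2·(-934.5)] − [10·(-94.0) + 4·(-68.3) + 1·(-212.8) + 1·(-463.0)]
= 20.0 kcal/mol

ΔH = 20.0 kcal/mol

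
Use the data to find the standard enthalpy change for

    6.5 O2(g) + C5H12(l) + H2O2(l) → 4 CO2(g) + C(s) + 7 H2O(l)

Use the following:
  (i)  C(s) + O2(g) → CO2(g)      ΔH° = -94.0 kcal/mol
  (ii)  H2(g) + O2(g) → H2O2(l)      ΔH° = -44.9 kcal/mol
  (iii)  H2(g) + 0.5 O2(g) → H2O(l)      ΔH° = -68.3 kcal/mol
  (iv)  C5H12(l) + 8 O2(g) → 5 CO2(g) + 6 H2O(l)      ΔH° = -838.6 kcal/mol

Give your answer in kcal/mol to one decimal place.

ΔH° = -768.0 kcal/mol

(i) reversed: +94.0 kcal/mol
(ii) reversed: +44.9 kcal/mol
(iii) as written: -68.3 kcal/mol
(iv) as written: -838.6 kcal/mol
By Hess's law, ΔH° = (-1)·(-94.0) + (-1)·(-44.9) + (1)·(-68.3) + (1)·(-838.6) = -768.0 kcal/mol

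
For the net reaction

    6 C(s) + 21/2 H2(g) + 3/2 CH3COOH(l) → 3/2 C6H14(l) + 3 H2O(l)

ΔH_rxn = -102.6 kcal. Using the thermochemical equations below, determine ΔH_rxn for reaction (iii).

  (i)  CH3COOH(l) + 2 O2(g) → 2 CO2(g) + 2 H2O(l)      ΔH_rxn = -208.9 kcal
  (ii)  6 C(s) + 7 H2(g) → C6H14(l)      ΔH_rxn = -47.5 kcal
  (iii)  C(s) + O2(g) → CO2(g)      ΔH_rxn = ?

(i) × 3/2: (3/2)·(-208.9) = -313.35 kcal
(ii) × 3/2: (3/2)·(-47.5) = -71.25 kcal
(iii) reversed and × 3: contributes −3·x
-102.6 = (-313.35) + (-71.25) − 3·x
x = (-102.6 − (-384.6)) / (-3) = -94.0 kcal

ΔH_rxn = -94.0 kcal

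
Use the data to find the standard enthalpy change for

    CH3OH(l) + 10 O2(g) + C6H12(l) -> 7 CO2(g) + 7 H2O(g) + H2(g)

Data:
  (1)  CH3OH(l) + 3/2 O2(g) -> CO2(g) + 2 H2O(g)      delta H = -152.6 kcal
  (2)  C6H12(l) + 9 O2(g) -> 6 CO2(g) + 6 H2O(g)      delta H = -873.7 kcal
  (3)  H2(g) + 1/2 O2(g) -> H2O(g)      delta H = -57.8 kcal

delta H = -968.5 kcal

(1) as written (CH3OH(l) already on the reactant side): -152.6 kcal
(2) as written (C6H12(l) already on the reactant side): -873.7 kcal
(3) reversed (H2(g) must end up as a product): +57.8 kcal
delta H = (1)·(-152.6) + (1)·(-873.7) + (-1)·(-57.8) = -968.5 kcal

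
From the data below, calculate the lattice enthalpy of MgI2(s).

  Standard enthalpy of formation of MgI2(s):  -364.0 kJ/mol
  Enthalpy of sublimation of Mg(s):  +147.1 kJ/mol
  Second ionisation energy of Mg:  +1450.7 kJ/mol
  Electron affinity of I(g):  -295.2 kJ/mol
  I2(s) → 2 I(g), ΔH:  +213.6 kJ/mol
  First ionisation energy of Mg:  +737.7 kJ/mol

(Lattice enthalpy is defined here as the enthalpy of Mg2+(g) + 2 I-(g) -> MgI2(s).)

ΔHf° = 1·ΔHsub + 1·(ΣIE) + 1·D(I2) + 2·EA + U
-364.0 = 1·(+147.1) + 1·(+2188.4) + 1·(+213.6) + 2·(-295.2) + U
U = -364.0 − (+1958.7) = -2322.7 kJ/mol

U = -2322.7 kJ/mol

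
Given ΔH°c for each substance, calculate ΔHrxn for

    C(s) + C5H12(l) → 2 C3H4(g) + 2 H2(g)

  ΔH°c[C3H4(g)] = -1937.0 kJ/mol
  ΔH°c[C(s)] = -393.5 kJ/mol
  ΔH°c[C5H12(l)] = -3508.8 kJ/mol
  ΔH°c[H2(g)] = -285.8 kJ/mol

ΔHrxn = 543.3 kJ/mol

With combustion enthalpies, reactants minus products:
= [1·(-393.5) + 1·(-3508.8)] − [2·(-1937.0) + 2·(-285.8)]
= 543.3 kJ/mol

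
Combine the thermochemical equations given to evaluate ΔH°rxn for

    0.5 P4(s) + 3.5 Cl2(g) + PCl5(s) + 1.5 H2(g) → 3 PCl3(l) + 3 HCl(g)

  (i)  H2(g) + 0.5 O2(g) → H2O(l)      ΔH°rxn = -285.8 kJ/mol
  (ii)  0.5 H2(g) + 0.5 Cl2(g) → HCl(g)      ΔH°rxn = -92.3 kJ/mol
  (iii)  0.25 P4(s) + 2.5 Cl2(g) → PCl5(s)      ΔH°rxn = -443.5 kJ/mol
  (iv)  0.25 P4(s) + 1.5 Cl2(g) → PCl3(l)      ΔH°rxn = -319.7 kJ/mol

ΔH°rxn = -792.5 kJ/mol

(i): not needed.
(ii) × 3: (3)·(-92.3) = -276.9 kJ/mol
(iii) reversed: +443.5 kJ/mol
(iv) × 3: (3)·(-319.7) = -959.1 kJ/mol
Combining the equations, ΔH°rxn = (-276.9) + (+443.5) + (-959.1) = -792.5 kJ/mol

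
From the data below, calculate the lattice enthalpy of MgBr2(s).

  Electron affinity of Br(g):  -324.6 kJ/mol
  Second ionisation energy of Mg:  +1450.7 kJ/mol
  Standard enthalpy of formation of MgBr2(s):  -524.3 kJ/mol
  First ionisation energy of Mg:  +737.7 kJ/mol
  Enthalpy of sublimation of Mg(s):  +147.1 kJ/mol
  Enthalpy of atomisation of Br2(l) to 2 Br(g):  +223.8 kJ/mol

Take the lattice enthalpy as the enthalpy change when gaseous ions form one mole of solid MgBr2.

U = -2434.4 kJ/mol

ΔHf° = 1·ΔHsub + 1·(ΣIE) + 1·D(Br2) + 2·EA + U
-524.3 = 1·(+147.1) + 1·(+2188.4) + 1·(+223.8) + 2·(-324.6) + U
U = -524.3 − (+1910.1) = -2434.4 kJ/mol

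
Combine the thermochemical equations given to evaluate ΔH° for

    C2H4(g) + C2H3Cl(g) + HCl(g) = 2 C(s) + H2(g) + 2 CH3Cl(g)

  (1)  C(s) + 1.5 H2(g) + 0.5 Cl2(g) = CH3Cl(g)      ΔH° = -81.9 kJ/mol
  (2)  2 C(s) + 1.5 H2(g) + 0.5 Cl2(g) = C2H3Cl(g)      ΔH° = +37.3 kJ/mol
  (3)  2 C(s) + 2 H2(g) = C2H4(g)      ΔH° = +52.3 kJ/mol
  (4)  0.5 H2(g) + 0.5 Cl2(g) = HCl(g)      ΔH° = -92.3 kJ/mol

ΔH° = -161.1 kJ/mol

(1) × 2 (scale by 2 for the 2 CH3Cl(g)): (2)·(-81.9) = -163.8 kJ/mol
(2) reversed (C2H3Cl(g) must end up as a reactant): -37.3 kJ/mol
(3) reversed (C2H4(g) must end up as a reactant): -52.3 kJ/mol
(4) reversed (reverse to put HCl(g) on the reactant side): +92.3 kJ/mol
Combining the equations, ΔH° = (2)·(-81.9) + (-1)·(+37.3) + (-1)·(+52.3) + (-1)·(-92.3) = -161.1 kJ/mol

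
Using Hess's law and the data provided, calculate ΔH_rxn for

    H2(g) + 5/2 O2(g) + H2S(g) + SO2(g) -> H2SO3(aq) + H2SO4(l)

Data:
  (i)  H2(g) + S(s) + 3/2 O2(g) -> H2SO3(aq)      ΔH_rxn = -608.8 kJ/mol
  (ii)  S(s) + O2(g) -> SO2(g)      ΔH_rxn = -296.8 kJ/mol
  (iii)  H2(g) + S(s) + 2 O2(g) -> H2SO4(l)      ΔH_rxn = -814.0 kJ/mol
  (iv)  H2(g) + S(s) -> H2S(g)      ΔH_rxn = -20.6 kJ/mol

ΔH_rxn = -1105.4 kJ/mol

(i) as written: -608.8 kJ/mol
(ii) reversed: +296.8 kJ/mol
(iii) as written: -814.0 kJ/mol
(iv) reversed: +20.6 kJ/mol
Summing the manipulated equations, ΔH_rxn = (1)·(-608.8) + (-1)·(-296.8) + (1)·(-814.0) + (-1)·(-20.6) = -1105.4 kJ/mol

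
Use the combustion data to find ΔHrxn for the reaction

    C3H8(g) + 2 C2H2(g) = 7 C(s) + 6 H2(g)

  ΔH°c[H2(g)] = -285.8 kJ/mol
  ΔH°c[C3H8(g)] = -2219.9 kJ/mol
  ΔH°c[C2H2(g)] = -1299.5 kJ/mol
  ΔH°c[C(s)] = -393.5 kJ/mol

Using ΔH = Σ nΔHc°(reactants) − Σ nΔHc°(products):
= [1·(-2219.9) + 2·(-1299.5)] − [7·(-393.5) + 6·(-285.8)]
= -349.6 kJ/mol

ΔHrxn = -349.6 kJ/mol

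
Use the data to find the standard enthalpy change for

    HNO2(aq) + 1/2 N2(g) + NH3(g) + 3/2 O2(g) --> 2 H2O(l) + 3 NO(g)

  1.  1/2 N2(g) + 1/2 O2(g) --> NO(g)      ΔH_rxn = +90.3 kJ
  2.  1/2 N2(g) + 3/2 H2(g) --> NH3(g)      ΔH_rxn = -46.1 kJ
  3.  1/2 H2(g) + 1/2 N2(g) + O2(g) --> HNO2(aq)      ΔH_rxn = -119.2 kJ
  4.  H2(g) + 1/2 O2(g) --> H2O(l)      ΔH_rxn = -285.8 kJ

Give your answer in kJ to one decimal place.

ΔH_rxn = -135.4 kJ

eq. 1 × 3: (3)·(+90.3) = +270.9 kJ
eq. 2 reversed: +46.1 kJ
eq. 3 reversed: +119.2 kJ
eq. 4 × 2: (2)·(-285.8) = -571.6 kJ
ΔH_rxn = (3)·(+90.3) + (-1)·(-46.1) + (-1)·(-119.2) + (2)·(-285.8) = -135.4 kJ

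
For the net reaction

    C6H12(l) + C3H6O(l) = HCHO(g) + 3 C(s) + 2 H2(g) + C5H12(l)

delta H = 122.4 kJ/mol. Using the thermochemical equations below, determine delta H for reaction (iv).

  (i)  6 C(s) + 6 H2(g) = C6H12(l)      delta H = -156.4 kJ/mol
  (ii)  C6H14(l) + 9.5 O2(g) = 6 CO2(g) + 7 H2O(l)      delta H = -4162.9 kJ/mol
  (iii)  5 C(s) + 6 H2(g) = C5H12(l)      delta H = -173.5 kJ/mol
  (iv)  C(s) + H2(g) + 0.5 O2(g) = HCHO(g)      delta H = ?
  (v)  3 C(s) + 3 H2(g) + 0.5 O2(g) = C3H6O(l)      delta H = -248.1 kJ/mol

delta H = -108.6 kJ/mol

(i) reversed: +156.4 kJ/mol
(ii): not needed.
(iii) as written: -173.5 kJ/mol
(iv) as written: contributes x
(v) reversed: +248.1 kJ/mol
+122.4 = (+156.4) + (-173.5) + (+248.1) + x
x = (+122.4 − (+231.0)) / (1) = -108.6 kJ/mol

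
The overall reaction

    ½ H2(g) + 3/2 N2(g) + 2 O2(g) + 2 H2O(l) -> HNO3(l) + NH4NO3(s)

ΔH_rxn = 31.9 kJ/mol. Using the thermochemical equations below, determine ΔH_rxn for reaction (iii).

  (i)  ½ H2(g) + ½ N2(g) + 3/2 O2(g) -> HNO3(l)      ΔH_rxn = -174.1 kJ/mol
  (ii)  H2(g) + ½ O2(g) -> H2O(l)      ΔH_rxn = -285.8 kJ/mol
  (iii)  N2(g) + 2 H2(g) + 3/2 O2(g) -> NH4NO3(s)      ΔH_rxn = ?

ΔH_rxn = -365.6 kJ/mol

(i) as written: -174.1 kJ/mol
(ii) reversed and × 2: (-2)·(-285.8) = +571.6 kJ/mol
(iii) as written: contributes x
+31.9 = (-174.1) + (+571.6) + x
x = (+31.9 − (+397.5)) / (1) = -365.6 kJ/mol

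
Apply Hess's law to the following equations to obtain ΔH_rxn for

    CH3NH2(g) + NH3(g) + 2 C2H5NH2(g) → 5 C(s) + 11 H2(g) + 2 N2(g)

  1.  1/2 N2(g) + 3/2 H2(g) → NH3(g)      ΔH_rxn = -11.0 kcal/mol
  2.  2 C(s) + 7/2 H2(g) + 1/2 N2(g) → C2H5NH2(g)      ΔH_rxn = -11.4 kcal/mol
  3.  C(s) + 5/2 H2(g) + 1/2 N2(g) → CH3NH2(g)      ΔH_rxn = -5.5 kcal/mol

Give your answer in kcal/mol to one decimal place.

eq. 1 reversed: +11.0 kcal/mol
eq. 2 reversed and × 2: (-2)·(-11.4) = +22.8 kcal/mol
eq. 3 reversed: +5.5 kcal/mol
Since enthalpy is a state function, ΔH_rxn = (-1)·(-11.0) + (-2)·(-11.4) + (-1)·(-5.5) = 39.3 kcal/mol

ΔH_rxn = 39.3 kcal/mol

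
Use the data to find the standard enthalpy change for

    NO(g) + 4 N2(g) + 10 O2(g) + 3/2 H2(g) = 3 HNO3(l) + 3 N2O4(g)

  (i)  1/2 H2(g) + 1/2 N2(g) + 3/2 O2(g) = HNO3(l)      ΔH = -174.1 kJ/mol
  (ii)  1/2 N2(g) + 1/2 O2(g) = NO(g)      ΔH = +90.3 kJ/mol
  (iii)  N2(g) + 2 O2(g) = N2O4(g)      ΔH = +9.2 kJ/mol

(i) × 3 (×3 to match 3 HNO3(l) in the target): (3)·(-174.1) = -522.3 kJ/mol
(ii) reversed (NO(g) must end up as a reactant): -90.3 kJ/mol
(iii) × 3 (×3 to match 3 N2O4(g) in the target): (3)·(+9.2) = +27.6 kJ/mol
Summing the manipulated equations, ΔH = (-522.3) + (-90.3) + (+27.6) = -585.0 kJ/mol

ΔH = -585.0 kJ/mol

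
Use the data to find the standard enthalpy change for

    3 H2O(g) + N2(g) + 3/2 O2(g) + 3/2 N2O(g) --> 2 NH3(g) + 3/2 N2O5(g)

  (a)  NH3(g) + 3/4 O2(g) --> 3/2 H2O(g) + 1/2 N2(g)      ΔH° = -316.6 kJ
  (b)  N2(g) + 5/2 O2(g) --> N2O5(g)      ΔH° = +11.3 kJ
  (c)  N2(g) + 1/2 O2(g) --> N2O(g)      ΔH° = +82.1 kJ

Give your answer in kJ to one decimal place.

(a) reversed and × 2 (NH3(g) must end up as a product; scale by 2 for the 2 NH3(g)): (-2)·(-316.6) = +633.2 kJ
(b) × 3/2 (scale by 3/2 for the 3/2 N2O5(g)): (3/2)·(+11.3) = +16.95 kJ
(c) reversed and × 3/2 (N2O(g) must end up as a reactant; ×3/2 to match 3/2 N2O(g) in the target): (-3/2)·(+82.1) = -123.15 kJ
Since enthalpy is a state function, ΔH° = (-2)·(-316.6) + (3/2)·(+11.3) + (-3/2)·(+82.1) = 527.0 kJ

ΔH° = 527.0 kJ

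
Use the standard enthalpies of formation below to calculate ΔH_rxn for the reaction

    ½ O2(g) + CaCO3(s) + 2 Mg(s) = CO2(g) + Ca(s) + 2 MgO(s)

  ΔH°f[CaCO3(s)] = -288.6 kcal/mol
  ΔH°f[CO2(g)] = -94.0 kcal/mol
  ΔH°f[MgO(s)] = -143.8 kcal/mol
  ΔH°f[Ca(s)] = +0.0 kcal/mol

ΔH_rxn = -93.0 kcal/mol

ΔH°rxn = Σ nΔHf°(products) − Σ nΔHf°(reactants).
Products: 1·(-94.0) + 1·(+0.0) + 2·(-143.8) = -381.6
Reactants: 1/2·(+0.0) + 1·(-288.6) + 2·(+0.0) = -288.6
ΔH_rxn = (-381.6) − (-288.6) = -93.0 kcal/mol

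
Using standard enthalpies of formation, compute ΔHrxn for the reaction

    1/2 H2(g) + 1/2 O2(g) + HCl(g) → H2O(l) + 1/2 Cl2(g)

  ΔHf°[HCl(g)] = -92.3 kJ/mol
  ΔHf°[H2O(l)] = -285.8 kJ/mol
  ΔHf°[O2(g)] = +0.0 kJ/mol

ΔH°rxn = Σ nΔHf°(products) − Σ nΔHf°(reactants).
Products: 1·(-285.8) + 1/2·(+0.0) = -285.8
Reactants: 1/2·(+0.0) + 1/2·(+0.0) + 1·(-92.3) = -92.3
ΔHrxn = (-285.8) − (-92.3) = -193.5 kJ/mol

ΔHrxn = -193.5 kJ/mol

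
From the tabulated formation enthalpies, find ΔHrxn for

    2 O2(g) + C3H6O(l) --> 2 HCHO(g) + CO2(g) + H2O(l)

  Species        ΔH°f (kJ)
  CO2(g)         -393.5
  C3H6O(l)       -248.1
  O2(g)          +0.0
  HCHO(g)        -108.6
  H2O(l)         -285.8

ΔHrxn = -648.4 kJ

Products: 2·(-108.6) + 1·(-393.5) + 1·(-285.8) = -896.5
Reactants: 2·(+0.0) + 1·(-248.1) = -248.1
ΔHrxn = (-896.5) − (-248.1) = -648.4 kJ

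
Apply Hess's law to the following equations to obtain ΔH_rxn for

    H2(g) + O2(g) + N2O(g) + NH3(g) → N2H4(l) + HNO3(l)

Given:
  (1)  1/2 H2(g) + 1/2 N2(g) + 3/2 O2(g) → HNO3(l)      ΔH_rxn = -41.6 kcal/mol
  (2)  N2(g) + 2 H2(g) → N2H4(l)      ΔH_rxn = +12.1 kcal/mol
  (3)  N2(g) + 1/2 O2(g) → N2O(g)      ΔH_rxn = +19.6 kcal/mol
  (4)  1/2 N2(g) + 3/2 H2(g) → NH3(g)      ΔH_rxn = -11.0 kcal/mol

ΔH_rxn = -38.1 kcal/mol

(1) as written: -41.6 kcal/mol
(2) as written: +12.1 kcal/mol
(3) reversed: -19.6 kcal/mol
(4) reversed: +11.0 kcal/mol
By Hess's law, ΔH_rxn = (1)·(-41.6) + (1)·(+12.1) + (-1)·(+19.6) + (-1)·(-11.0) = -38.1 kcal/mol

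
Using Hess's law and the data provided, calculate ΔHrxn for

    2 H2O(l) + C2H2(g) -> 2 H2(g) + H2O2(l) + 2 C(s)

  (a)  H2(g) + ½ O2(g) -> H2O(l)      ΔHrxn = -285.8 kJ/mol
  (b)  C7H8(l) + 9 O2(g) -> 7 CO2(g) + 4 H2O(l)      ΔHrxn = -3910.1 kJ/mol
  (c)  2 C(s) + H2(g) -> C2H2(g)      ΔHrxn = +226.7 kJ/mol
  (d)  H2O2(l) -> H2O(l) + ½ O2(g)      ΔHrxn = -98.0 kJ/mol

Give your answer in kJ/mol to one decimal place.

ΔHrxn = 157.1 kJ/mol

(a) reversed: +285.8 kJ/mol
(b): not needed.
(c) reversed: -226.7 kJ/mol
(d) reversed: +98.0 kJ/mol
ΔHrxn = (-1)·(-285.8) + (-1)·(+226.7) + (-1)·(-98.0) = 157.1 kJ/mol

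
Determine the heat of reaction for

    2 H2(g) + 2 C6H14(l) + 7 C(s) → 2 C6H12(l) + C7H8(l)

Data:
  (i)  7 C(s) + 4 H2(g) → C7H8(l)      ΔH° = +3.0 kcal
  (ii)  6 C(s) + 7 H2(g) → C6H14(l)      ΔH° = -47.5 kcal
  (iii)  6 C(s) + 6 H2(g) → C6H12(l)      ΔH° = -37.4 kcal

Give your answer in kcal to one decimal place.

ΔH° = 23.2 kcal

(i) as written: +3.0 kcal
(ii) reversed and × 2: (-2)·(-47.5) = +95.0 kcal
(iii) × 2: (2)·(-37.4) = -74.8 kcal
ΔH° = (+3.0) + (+95.0) + (-74.8) = 23.2 kcal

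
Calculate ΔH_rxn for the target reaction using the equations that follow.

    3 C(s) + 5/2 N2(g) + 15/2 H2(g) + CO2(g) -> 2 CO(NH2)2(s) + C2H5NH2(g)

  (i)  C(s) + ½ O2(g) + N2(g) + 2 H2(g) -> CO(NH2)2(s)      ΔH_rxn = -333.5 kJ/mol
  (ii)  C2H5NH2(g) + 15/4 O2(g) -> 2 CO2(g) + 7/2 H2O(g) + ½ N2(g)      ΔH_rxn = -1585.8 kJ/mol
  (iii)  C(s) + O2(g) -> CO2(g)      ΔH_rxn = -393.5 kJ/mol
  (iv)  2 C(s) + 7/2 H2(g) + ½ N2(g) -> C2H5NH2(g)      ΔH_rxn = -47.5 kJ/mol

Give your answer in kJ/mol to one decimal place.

ΔH_rxn = -321.0 kJ/mol

(i) × 2 (scale by 2 for the 2 CO(NH2)2(s)): (2)·(-333.5) = -667.0 kJ/mol
(ii): not needed (H2O(g) appears nowhere else).
(iii) reversed: +393.5 kJ/mol
(iv) as written: -47.5 kJ/mol
Combining the equations, ΔH_rxn = (2)·(-333.5) + (-1)·(-393.5) + (1)·(-47.5) = -321.0 kJ/mol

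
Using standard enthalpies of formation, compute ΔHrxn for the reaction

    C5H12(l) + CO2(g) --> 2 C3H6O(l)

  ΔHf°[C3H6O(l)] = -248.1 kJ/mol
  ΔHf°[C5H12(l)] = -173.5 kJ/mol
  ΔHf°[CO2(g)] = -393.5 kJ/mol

ΔHrxn = 70.8 kJ/mol

ΔH°rxn = Σ nΔHf°(products) − Σ nΔHf°(reactants).
Products: 2·(-248.1) = -496.2
Reactants: 1·(-173.5) + 1·(-393.5) = -567.0
ΔHrxn = (-496.2) − (-567.0) = 70.8 kJ/mol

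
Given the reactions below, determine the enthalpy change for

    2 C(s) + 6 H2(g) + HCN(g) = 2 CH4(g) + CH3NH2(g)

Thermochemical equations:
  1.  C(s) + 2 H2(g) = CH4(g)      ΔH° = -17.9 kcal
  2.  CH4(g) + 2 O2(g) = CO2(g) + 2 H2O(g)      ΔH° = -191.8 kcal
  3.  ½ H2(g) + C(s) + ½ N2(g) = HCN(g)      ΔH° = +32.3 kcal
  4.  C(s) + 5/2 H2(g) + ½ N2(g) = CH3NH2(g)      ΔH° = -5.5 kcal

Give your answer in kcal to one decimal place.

ΔH° = -73.6 kcal

eq. 1 × 2: (2)·(-17.9) = -35.8 kcal
eq. 2: not needed.
eq. 3 reversed: -32.3 kcal
eq. 4 as written: -5.5 kcal
Summing the manipulated equations, ΔH° = (-35.8) + (-32.3) + (-5.5) = -73.6 kcal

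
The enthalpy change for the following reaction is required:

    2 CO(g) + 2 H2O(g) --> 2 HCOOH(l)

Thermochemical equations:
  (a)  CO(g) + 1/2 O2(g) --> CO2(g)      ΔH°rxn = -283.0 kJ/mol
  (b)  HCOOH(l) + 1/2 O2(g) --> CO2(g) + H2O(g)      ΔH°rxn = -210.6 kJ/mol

(a) × 2 (×2 to match 2 CO(g) in the target): (2)·(-283.0) = -566.0 kJ/mol
(b) reversed and × 2 (HCOOH(l) must end up as a product; ×2 to match 2 HCOOH(l) in the target): (-2)·(-210.6) = +421.2 kJ/mol
Summing the manipulated equations, ΔH°rxn = (2)·(-283.0) + (-2)·(-210.6) = -144.8 kJ/mol

ΔH°rxn = -144.8 kJ/mol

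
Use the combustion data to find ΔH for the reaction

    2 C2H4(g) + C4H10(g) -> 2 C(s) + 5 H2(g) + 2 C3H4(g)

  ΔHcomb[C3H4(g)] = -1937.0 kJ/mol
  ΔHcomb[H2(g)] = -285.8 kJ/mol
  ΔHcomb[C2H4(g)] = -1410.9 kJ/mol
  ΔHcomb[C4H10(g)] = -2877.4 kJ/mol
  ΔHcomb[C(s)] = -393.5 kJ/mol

ΔH = 390.8 kJ/mol

Using ΔH = Σ nΔHc°(reactants) − Σ nΔHc°(products):
= [2·(-1410.9) + 1·(-2877.4)] − [2·(-393.5) + 5·(-285.8) + 2·(-1937.0)]
= 390.8 kJ/mol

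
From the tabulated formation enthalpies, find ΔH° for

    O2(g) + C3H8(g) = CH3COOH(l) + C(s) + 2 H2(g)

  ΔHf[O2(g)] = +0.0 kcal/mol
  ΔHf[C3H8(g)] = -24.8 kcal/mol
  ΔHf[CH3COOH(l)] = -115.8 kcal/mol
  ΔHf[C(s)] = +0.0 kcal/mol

Products: 1·(-115.8) + 1·(+0.0) + 2·(+0.0) = -115.8
Reactants: 1·(+0.0) + 1·(-24.8) = -24.8
ΔH° = (-115.8) − (-24.8) = -91.0 kcal/mol

ΔH° = -91.0 kcal/mol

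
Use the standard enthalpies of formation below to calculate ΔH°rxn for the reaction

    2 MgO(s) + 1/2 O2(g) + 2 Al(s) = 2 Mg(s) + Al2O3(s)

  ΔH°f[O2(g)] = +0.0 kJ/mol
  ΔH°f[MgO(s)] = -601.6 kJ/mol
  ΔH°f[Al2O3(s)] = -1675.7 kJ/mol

ΔH°rxn = Σ nΔHf°(products) − Σ nΔHf°(reactants).
Products: 2·(+0.0) + 1·(-1675.7) = -1675.7
Reactants: 2·(-601.6) + 1/2·(+0.0) + 2·(+0.0) = -1203.2
ΔH°rxn = (-1675.7) − (-1203.2) = -472.5 kJ/mol

ΔH°rxn = -472.5 kJ/mol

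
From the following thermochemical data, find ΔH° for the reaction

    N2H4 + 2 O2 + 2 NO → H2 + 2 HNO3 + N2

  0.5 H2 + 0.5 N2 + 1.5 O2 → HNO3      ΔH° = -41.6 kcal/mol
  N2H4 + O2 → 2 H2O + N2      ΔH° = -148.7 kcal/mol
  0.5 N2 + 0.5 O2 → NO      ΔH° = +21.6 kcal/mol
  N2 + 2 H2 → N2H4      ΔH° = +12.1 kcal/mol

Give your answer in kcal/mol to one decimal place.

ΔH° = -138.5 kcal/mol

equation 1 × 2: (2)·(-41.6) = -83.2 kcal/mol
equation 2: not needed.
equation 3 reversed and × 2: (-2)·(+21.6) = -43.2 kcal/mol
equation 4 reversed: -12.1 kcal/mol
ΔH° = (2)·(-41.6) + (-2)·(+21.6) + (-1)·(+12.1) = -138.5 kcal/mol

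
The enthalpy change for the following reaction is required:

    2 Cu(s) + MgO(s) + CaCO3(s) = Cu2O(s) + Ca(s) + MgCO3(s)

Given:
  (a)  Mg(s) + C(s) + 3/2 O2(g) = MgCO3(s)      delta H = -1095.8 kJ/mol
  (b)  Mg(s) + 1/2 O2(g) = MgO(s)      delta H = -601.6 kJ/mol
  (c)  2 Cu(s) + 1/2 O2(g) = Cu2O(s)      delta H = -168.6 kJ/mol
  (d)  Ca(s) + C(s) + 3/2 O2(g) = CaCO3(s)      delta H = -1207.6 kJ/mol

(a) as written: -1095.8 kJ/mol
(b) reversed: +601.6 kJ/mol
(c) as written: -168.6 kJ/mol
(d) reversed: +1207.6 kJ/mol
Combining the equations, delta H = (1)·(-1095.8) + (-1)·(-601.6) + (1)·(-168.6) + (-1)·(-1207.6) = 544.8 kJ/mol

delta H = 544.8 kJ/mol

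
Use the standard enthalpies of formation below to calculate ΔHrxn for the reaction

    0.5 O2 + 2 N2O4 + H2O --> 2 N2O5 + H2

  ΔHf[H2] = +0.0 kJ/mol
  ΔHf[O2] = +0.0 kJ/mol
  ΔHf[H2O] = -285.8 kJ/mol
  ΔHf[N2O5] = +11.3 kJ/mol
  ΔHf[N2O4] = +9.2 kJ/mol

Products: 2·(+11.3) + 1·(+0.0) = +22.6
Reactants: 1/2·(+0.0) + 2·(+9.2) + 1·(-285.8) = -267.4
ΔHrxn = (+22.6) − (-267.4) = 290.0 kJ/mol

ΔHrxn = 290.0 kJ/mol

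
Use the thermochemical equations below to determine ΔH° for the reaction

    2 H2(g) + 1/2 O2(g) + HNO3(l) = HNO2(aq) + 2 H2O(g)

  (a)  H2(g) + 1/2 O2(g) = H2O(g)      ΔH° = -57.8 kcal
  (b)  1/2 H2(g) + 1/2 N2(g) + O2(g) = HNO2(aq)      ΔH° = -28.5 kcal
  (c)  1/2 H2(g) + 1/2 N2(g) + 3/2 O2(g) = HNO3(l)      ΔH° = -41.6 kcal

(a) × 2: (2)·(-57.8) = -115.6 kcal
(b) as written: -28.5 kcal
(c) reversed: +41.6 kcal
By Hess's law, ΔH° = (2)·(-57.8) + (1)·(-28.5) + (-1)·(-41.6) = -102.5 kcal

ΔH° = -102.5 kcal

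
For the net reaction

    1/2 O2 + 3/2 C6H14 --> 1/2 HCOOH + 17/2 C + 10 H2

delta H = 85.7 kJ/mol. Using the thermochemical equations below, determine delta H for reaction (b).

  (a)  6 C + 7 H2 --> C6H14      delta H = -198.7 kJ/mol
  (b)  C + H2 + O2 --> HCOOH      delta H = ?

delta H = -424.7 kJ/mol

(a) reversed and × 3/2: (-3/2)·(-198.7) = +298.05 kJ/mol
(b) × 1/2: contributes 1/2·x
+85.7 = (+298.05) + 1/2·x
x = (+85.7 − (+298.05)) / (1/2) = -424.7 kJ/mol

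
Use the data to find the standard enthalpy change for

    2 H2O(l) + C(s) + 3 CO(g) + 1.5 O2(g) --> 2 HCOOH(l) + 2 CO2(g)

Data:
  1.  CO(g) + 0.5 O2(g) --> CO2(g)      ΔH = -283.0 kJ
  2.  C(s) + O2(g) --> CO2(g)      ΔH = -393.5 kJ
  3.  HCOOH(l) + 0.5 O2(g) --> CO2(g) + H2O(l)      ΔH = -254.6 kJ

ΔH = -733.3 kJ

eq. 1 × 3 (×3 to match 3 CO(g) in the target): (3)·(-283.0) = -849.0 kJ
eq. 2 as written (C(s) already on the reactant side): -393.5 kJ
eq. 3 reversed and × 2 (reverse to put HCOOH(l) on the product side; ×2 to match 2 HCOOH(l) in the target): (-2)·(-254.6) = +509.2 kJ
Summing the manipulated equations, ΔH = (3)·(-283.0) + (1)·(-393.5) + (-2)·(-254.6) = -733.3 kJ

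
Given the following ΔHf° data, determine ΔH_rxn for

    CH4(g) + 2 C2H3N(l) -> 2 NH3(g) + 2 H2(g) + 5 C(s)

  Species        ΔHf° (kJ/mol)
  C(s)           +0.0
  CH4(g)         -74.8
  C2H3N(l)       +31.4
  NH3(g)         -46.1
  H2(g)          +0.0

ΔH_rxn = -80.2 kJ/mol

Products: 2·(-46.1) + 2·(+0.0) + 5·(+0.0) = -92.2
Reactants: 1·(-74.8) + 2·(+31.4) = -12.0
ΔH_rxn = (-92.2) − (-12.0) = -80.2 kJ/mol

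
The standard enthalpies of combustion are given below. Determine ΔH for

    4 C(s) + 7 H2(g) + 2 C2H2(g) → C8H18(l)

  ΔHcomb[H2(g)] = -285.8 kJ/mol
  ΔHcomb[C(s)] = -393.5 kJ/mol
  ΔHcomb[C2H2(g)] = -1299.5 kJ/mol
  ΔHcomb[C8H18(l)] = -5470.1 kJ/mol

ΔH = -703.5 kJ/mol

Using ΔH = Σ nΔHc°(reactants) − Σ nΔHc°(products):
= [4·(-393.5) + 7·(-285.8) + 2·(-1299.5)] − [1·(-5470.1)]
= -703.5 kJ/mol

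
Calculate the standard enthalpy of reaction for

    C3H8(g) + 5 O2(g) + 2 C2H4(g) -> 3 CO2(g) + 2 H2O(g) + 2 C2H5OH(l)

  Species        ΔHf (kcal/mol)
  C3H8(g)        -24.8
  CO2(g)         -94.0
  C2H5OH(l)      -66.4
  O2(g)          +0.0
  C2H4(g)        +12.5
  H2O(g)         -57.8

ΔH°rxn = Σ nΔHf°(products) − Σ nΔHf°(reactants).
Products: 3·(-94.0) + 2·(-57.8) + 2·(-66.4) = -530.4
Reactants: 1·(-24.8) + 5·(+0.0) + 2·(+12.5) = +0.2
ΔH°rxn = (-530.4) − (+0.2) = -530.6 kcal/mol

ΔH°rxn = -530.6 kcal/mol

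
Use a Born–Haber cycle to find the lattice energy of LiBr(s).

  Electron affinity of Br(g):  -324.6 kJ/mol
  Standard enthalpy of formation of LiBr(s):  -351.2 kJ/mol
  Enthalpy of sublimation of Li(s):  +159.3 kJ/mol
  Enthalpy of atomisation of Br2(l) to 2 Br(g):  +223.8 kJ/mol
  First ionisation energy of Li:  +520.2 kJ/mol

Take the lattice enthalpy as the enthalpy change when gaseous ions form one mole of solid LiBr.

U = -818.0 kJ/mol

ΔHf° = 1·ΔHsub + 1·(ΣIE) + 1/2·D(Br2) + 1·EA + U
-351.2 = 1·(+159.3) + 1·(+520.2) + 1/2·(+223.8) + 1·(-324.6) + U
U = -351.2 − (+466.8) = -818.0 kJ/mol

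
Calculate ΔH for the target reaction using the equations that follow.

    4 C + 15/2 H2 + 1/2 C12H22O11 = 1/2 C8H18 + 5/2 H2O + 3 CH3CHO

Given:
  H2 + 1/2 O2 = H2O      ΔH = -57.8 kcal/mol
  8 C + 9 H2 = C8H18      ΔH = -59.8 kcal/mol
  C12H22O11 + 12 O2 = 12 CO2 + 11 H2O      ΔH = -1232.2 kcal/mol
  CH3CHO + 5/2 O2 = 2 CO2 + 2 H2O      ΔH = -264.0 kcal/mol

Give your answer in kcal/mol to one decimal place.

equation 1 × 3: (3)·(-57.8) = -173.4 kcal/mol
equation 2 × 1/2 (×1/2 to match 1/2 C8H18 in the target): (1/2)·(-59.8) = -29.9 kcal/mol
equation 3 × 1/2 (scale by 1/2 for the 1/2 C12H22O11): (1/2)·(-1232.2) = -616.1 kcal/mol
equation 4 reversed and × 3 (CH3CHO must end up as a product; ×3 to match 3 CH3CHO in the target): (-3)·(-264.0) = +792.0 kcal/mol
Combining the equations, ΔH = (3)·(-57.8) + (1/2)·(-59.8) + (1/2)·(-1232.2) + (-3)·(-264.0) = -27.4 kcal/mol

ΔH = -27.4 kcal/mol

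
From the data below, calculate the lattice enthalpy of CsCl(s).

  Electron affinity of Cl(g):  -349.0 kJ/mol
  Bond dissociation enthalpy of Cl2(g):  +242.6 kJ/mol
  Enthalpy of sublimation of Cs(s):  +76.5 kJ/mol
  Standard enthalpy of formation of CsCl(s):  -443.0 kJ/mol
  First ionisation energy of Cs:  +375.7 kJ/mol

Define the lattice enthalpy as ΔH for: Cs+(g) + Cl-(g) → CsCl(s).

ΔHf° = 1·ΔHsub + 1·(ΣIE) + 1/2·D(Cl2) + 1·EA + U
-443.0 = 1·(+76.5) + 1·(+375.7) + 1/2·(+242.6) + 1·(-349.0) + U
U = -443.0 − (+224.5) = -667.5 kJ/mol

U = -667.5 kJ/mol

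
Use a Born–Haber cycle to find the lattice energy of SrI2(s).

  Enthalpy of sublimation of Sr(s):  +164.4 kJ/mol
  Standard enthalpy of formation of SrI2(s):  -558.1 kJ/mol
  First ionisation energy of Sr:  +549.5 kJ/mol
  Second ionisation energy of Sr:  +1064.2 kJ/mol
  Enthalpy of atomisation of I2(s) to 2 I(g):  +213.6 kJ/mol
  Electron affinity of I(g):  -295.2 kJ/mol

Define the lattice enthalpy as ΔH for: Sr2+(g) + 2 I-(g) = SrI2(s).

U = -1959.4 kJ/mol

ΔHf° = 1·ΔHsub + 1·(ΣIE) + 1·D(I2) + 2·EA + U
-558.1 = 1·(+164.4) + 1·(+1613.7) + 1·(+213.6) + 2·(-295.2) + U
U = -558.1 − (+1401.3) = -1959.4 kJ/mol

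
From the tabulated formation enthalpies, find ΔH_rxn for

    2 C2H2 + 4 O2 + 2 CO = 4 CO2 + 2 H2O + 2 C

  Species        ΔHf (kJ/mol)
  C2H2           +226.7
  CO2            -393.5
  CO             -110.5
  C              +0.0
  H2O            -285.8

ΔH_rxn = -2378.0 kJ/mol

ΔH°rxn = Σ nΔHf°(products) − Σ nΔHf°(reactants).
Products: 4·(-393.5) + 2·(-285.8) + 2·(+0.0) = -2145.6
Reactants: 2·(+226.7) + 4·(+0.0) + 2·(-110.5) = +232.4
ΔH_rxn = (-2145.6) − (+232.4) = -2378.0 kJ/mol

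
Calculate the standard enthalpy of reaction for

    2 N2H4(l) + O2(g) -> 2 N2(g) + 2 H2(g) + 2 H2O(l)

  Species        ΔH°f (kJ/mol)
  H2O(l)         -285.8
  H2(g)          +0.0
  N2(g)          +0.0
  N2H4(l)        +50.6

ΔH_rxn = -672.8 kJ/mol

ΔH°rxn = Σ nΔHf°(products) − Σ nΔHf°(reactants).
Products: 2·(+0.0) + 2·(+0.0) + 2·(-285.8) = -571.6
Reactants: 2·(+50.6) + 1·(+0.0) = +101.2
ΔH_rxn = (-571.6) − (+101.2) = -672.8 kJ/mol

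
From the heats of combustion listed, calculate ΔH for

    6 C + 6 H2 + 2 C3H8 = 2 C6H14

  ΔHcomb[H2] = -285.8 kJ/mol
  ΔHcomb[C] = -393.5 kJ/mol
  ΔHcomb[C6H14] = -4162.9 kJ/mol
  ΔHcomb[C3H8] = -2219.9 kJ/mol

ΔH = -189.8 kJ/mol

With combustion enthalpies, reactants minus products:
= [6·(-393.5) + 6·(-285.8) + 2·(-2219.9)] − [2·(-4162.9)]
= -189.8 kJ/mol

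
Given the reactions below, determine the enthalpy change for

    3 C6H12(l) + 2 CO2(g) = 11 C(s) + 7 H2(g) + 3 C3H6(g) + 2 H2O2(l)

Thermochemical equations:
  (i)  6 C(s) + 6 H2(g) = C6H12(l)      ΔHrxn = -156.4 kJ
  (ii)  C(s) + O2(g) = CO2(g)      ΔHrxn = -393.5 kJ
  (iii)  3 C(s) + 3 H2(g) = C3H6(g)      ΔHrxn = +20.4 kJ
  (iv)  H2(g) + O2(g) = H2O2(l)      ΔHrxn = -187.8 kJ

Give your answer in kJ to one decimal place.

(i) reversed and × 3: (-3)·(-156.4) = +469.2 kJ
(ii) reversed and × 2: (-2)·(-393.5) = +787.0 kJ
(iii) × 3: (3)·(+20.4) = +61.2 kJ
(iv) × 2: (2)·(-187.8) = -375.6 kJ
ΔHrxn = (-3)·(-156.4) + (-2)·(-393.5) + (3)·(+20.4) + (2)·(-187.8) = 941.8 kJ

ΔHrxn = 941.8 kJ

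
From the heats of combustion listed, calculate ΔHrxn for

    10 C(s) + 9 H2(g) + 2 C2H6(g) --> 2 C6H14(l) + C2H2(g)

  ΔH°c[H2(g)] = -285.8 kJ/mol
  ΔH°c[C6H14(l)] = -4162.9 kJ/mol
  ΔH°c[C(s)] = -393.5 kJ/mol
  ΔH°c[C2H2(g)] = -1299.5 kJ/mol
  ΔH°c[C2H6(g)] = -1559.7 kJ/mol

Using ΔH = Σ nΔHc°(reactants) − Σ nΔHc°(products):
= [10·(-393.5) + 9·(-285.8) + 2·(-1559.7)] − [2·(-4162.9) + 1·(-1299.5)]
= -1.3 kJ/mol

ΔHrxn = -1.3 kJ/mol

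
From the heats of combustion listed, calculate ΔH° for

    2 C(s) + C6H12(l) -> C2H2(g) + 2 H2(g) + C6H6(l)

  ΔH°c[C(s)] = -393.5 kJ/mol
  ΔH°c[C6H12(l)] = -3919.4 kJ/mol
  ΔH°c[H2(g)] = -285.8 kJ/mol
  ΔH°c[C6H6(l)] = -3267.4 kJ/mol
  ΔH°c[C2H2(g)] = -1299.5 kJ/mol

Using ΔH = Σ nΔHc°(reactants) − Σ nΔHc°(products):
= [2·(-393.5) + 1·(-3919.4)] − [1·(-1299.5) + 2·(-285.8) + 1·(-3267.4)]
= 432.1 kJ/mol

ΔH° = 432.1 kJ/mol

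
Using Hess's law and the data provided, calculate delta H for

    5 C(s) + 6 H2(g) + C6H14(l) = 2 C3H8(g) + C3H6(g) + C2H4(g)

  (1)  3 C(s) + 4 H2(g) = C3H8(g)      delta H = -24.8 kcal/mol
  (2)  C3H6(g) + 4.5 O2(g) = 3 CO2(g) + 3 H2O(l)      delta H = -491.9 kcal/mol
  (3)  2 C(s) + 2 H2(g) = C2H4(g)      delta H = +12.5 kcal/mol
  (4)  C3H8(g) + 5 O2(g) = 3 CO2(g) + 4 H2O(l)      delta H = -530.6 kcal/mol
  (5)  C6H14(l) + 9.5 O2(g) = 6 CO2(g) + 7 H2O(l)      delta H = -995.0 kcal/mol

delta H = 15.2 kcal/mol

(1) as written: -24.8 kcal/mol
(2) reversed (reverse to put C3H6(g) on the product side): +491.9 kcal/mol
(3) as written (C2H4(g) already on the product side): +12.5 kcal/mol
(4) reversed: +530.6 kcal/mol
(5) as written (C6H14(l) already on the reactant side): -995.0 kcal/mol
Summing the manipulated equations, delta H = (1)·(-24.8) + (-1)·(-491.9) + (1)·(+12.5) + (-1)·(-530.6) + (1)·(-995.0) = 15.2 kcal/mol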